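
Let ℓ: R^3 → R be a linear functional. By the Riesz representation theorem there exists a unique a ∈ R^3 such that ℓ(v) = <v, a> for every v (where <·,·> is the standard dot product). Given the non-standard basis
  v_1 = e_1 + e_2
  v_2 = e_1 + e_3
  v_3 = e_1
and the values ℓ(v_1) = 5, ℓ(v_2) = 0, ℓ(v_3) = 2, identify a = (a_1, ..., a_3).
a = (2, 3, -2)

Write a = (a_1, ..., a_3) in the standard basis. For each basis vector v_i, ℓ(v_i) = <v_i, a> is a linear equation in the a_j's. Collect the n equations into a matrix system V a = ℓ, where row i of V is v_i (expressed in the standard basis). Since V is invertible (lower-triangular with 1s on the diagonal, up to permutation), solve by back-substitution:
  V =
[[1, 1, 0],
 [1, 0, 1],
 [1, 0, 0]]
  V a = (5, 0, 2)
Solving gives a = (2, 3, -2).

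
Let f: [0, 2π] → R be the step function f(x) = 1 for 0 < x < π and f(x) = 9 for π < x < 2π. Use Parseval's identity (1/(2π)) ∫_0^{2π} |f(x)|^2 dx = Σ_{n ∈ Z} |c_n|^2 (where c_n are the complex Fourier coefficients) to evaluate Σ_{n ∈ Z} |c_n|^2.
Σ |c_n|^2 = 41

Parseval equates the L^2 energy of f (normalised by 1/(2π)) with the ℓ^2 sum of its Fourier coefficients: (1/(2π)) ∫_0^{2π} |f|^2 = Σ |c_n|^2.
Compute the left side: (1/(2π)) [∫_0^π 1^2 dx + ∫_π^{2π} 9^2 dx] = (1/(2π)) · (1π + 81π) = (1 + 81)/2 = 41.
So Σ_{n ∈ Z} |c_n|^2 = 41.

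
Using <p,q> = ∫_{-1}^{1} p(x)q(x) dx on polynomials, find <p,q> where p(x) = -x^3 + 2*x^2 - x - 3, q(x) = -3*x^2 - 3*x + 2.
<p,q> = -38/15

Expand the product: p(x)·q(x) = 3*x^5 - 3*x^4 - 5*x^3 + 16*x^2 + 7*x - 6.
∫_{-1}^{1} of each monomial x^k gives [2/(k+1) if k even, 0 if k odd]. Integrating term-by-term (or equivalently evaluating the antiderivative F(x) = x^6/2 - 3*x^5/5 - 5*x^4/4 + 16*x^3/3 + 7*x^2/2 - 6*x at the endpoints):
  F(1) − F(−1) = 89/60 − (241/60) = -38/15.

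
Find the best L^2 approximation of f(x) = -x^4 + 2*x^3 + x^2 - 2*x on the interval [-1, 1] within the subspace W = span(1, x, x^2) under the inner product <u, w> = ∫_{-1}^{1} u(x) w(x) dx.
g(x) = x^2/7 - 4*x/5 + 3/35

The best approximation g ∈ W is the orthogonal projection of f onto W. Writing g = a_0 + a_1 x + a_2 x^2, the coefficients solve the normal equations G · a = b where
  G_{ij} = <φ_i, φ_j> and b_i = <f, φ_i>, with φ_0 = 1, φ_1 = x, φ_2 = x^2.
G =
  [2, 0, 2/3]
  [0, 2/3, 0]
  [2/3, 0, 2/5],
b = (4/15, -8/15, 4/35).
Solving gives a_0 = 3/35, a_1 = -4/5, a_2 = 1/7, so
  g(x) = x^2/7 - 4*x/5 + 3/35.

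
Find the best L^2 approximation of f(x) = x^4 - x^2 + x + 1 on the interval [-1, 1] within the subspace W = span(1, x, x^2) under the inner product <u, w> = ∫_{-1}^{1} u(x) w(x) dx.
g(x) = -x^2/7 + x + 32/35

The best approximation g ∈ W is the orthogonal projection of f onto W. Writing g = a_0 + a_1 x + a_2 x^2, the coefficients solve the normal equations G · a = b where
  G_{ij} = <φ_i, φ_j> and b_i = <f, φ_i>, with φ_0 = 1, φ_1 = x, φ_2 = x^2.
G =
  [2, 0, 2/3]
  [0, 2/3, 0]
  [2/3, 0, 2/5],
b = (26/15, 2/3, 58/105).
Solving gives a_0 = 32/35, a_1 = 1, a_2 = -1/7, so
  g(x) = -x^2/7 + x + 32/35.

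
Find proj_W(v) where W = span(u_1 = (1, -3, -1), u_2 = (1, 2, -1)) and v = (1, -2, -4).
proj_W(v) = (5/2, -2, -5/2)

Set up U = [u_1 | ... | u_2] ∈ R^(3×2). The projector onto W = col(U) is P = U (U^T U)^(-1) U^T.
Compute U^T U =
  [11, -4]
  [-4, 6],
and U^T v = (11, 1).
Solve U^T U · c = U^T v for the coefficients: c = (7/5, 11/10). The projection is proj_W(v) = U c.
Check: (v - proj_W(v)) · u_1 = 0  (should be 0).
Check: (v - proj_W(v)) · u_2 = 0  (should be 0).
Result: proj_W(v) = (5/2, -2, -5/2).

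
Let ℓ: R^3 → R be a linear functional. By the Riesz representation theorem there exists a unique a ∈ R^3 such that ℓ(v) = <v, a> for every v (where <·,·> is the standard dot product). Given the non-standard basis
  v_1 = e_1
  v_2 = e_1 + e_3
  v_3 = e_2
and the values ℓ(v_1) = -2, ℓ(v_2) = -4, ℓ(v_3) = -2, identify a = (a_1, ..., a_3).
a = (-2, -2, -2)

Write a = (a_1, ..., a_3) in the standard basis. For each basis vector v_i, ℓ(v_i) = <v_i, a> is a linear equation in the a_j's. Collect the n equations into a matrix system V a = ℓ, where row i of V is v_i (expressed in the standard basis). Since V is invertible (lower-triangular with 1s on the diagonal, up to permutation), solve by back-substitution:
  V =
[[1, 0, 0],
 [1, 0, 1],
 [0, 1, 0]]
  V a = (-2, -4, -2)
Solving gives a = (-2, -2, -2).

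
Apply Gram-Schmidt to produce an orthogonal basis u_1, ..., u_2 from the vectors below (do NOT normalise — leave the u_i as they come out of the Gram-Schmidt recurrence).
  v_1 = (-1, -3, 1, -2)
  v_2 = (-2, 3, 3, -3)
Orthogonal basis:
  u_1 = (-1, -3, 1, -2)
  u_2 = (-28/15, 17/5, 43/15, -41/15)

Apply the Gram-Schmidt recurrence
  u_1 = v_1
  u_i = v_i − Σ_{j<i} ((v_i · u_j) / (u_j · u_j)) · u_j.

Step by step this gives:
  u_1 = (-1, -3, 1, -2)
  u_2 = (-28/15, 17/5, 43/15, -41/15)

Orthogonality check:
  u_2 · u_1 = 0 (should be 0)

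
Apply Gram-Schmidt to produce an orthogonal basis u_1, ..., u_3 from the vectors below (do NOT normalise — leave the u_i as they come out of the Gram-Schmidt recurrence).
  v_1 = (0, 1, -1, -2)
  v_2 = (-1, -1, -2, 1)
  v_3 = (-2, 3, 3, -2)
Orthogonal basis:
  u_1 = (0, 1, -1, -2)
  u_2 = (-1, -5/6, -13/6, 2/3)
  u_3 = (-132/41, 54/41, 42/41, 6/41)

Apply the Gram-Schmidt recurrence
  u_1 = v_1
  u_i = v_i − Σ_{j<i} ((v_i · u_j) / (u_j · u_j)) · u_j.

Step by step this gives:
  u_1 = (0, 1, -1, -2)
  u_2 = (-1, -5/6, -13/6, 2/3)
  u_3 = (-132/41, 54/41, 42/41, 6/41)

Orthogonality check:
  u_2 · u_1 = 0 (should be 0)
  u_3 · u_1 = 0 (should be 0)
  u_3 · u_2 = 0 (should be 0)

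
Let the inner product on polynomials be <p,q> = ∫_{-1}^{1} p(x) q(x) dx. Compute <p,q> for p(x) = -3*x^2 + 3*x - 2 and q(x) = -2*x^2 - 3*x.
<p,q> = -14/15

Expand the product: p(x)·q(x) = 6*x^4 + 3*x^3 - 5*x^2 + 6*x.
∫_{-1}^{1} of each monomial x^k gives [2/(k+1) if k even, 0 if k odd]. Integrating term-by-term (or equivalently evaluating the antiderivative F(x) = 6*x^5/5 + 3*x^4/4 - 5*x^3/3 + 3*x^2 at the endpoints):
  F(1) − F(−1) = 197/60 − (253/60) = -14/15.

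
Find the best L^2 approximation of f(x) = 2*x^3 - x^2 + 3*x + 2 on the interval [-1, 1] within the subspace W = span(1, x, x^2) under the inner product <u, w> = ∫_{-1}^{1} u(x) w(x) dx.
g(x) = -x^2 + 21*x/5 + 2

The best approximation g ∈ W is the orthogonal projection of f onto W. Writing g = a_0 + a_1 x + a_2 x^2, the coefficients solve the normal equations G · a = b where
  G_{ij} = <φ_i, φ_j> and b_i = <f, φ_i>, with φ_0 = 1, φ_1 = x, φ_2 = x^2.
G =
  [2, 0, 2/3]
  [0, 2/3, 0]
  [2/3, 0, 2/5],
b = (10/3, 14/5, 14/15).
Solving gives a_0 = 2, a_1 = 21/5, a_2 = -1, so
  g(x) = -x^2 + 21*x/5 + 2.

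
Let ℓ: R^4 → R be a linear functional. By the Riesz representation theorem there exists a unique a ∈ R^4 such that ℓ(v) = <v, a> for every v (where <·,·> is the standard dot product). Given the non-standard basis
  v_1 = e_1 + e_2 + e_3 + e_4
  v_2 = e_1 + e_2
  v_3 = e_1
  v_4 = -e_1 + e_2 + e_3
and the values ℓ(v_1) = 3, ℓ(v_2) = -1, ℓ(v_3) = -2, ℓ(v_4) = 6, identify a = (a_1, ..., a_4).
a = (-2, 1, 3, 1)

Write a = (a_1, ..., a_4) in the standard basis. For each basis vector v_i, ℓ(v_i) = <v_i, a> is a linear equation in the a_j's. Collect the n equations into a matrix system V a = ℓ, where row i of V is v_i (expressed in the standard basis). Since V is invertible (lower-triangular with 1s on the diagonal, up to permutation), solve by back-substitution:
  V =
[[1, 1, 1, 1],
 [1, 1, 0, 0],
 [1, 0, 0, 0],
 [-1, 1, 1, 0]]
  V a = (3, -1, -2, 6)
Solving gives a = (-2, 1, 3, 1).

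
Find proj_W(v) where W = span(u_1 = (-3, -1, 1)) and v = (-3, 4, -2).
proj_W(v) = (-9/11, -3/11, 3/11)

Set up U = [u_1 | ... | u_1] ∈ R^(3×1). The projector onto W = col(U) is P = U (U^T U)^(-1) U^T.
Compute U^T U =
  [11],
and U^T v = (3).
Solve U^T U · c = U^T v for the coefficients: c = (3/11). The projection is proj_W(v) = U c.
Check: (v - proj_W(v)) · u_1 = 0  (should be 0).
Result: proj_W(v) = (-9/11, -3/11, 3/11).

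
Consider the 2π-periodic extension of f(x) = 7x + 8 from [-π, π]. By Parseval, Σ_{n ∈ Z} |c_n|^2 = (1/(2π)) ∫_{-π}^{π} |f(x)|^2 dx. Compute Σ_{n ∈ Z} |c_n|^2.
Σ |c_n|^2 = 49π^2/3 + 64

Expand and integrate term by term over [-π, π]:
  ∫ (7x)^2 dx = 49·(2π^3/3); ∫ 2·7·(8)·x dx = 0 (odd integrand); ∫ 8^2 dx = 64·2π.
So (1/(2π)) ∫_{-π}^{π} (7x + 8)^2 dx = 49π^2/3 + 64 = 49π^2/3 + 64.
Parseval ⇒ Σ |c_n|^2 = 49π^2/3 + 64.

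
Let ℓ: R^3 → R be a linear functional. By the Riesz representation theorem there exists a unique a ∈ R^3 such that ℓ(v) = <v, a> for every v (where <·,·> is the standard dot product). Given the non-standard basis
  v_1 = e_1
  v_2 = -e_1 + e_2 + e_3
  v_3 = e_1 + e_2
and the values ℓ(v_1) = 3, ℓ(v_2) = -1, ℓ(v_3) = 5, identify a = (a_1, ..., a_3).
a = (3, 2, 0)

Write a = (a_1, ..., a_3) in the standard basis. For each basis vector v_i, ℓ(v_i) = <v_i, a> is a linear equation in the a_j's. Collect the n equations into a matrix system V a = ℓ, where row i of V is v_i (expressed in the standard basis). Since V is invertible (lower-triangular with 1s on the diagonal, up to permutation), solve by back-substitution:
  V =
[[1, 0, 0],
 [-1, 1, 1],
 [1, 1, 0]]
  V a = (3, -1, 5)
Solving gives a = (3, 2, 0).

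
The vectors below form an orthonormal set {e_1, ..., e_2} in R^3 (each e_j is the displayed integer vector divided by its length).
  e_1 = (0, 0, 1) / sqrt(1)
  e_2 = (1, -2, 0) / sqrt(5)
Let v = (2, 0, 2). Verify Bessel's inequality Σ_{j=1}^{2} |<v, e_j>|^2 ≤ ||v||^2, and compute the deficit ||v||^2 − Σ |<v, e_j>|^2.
Σ |<v, e_j>|^2 = 24/5; ||v||^2 = 8; deficit = 16/5

Write each e_j = u_j / sqrt(<u_j, u_j>) where u_j is the displayed integer vector. Then <v, e_j> = <v, u_j> / sqrt(<u_j, u_j>), so |<v, e_j>|^2 = <v, u_j>^2 / <u_j, u_j>.
Coefficients: <v, e_1> = 2/sqrt(1), <v, e_2> = 2/sqrt(5).
Square and sum: Σ |<v, e_j>|^2 = 24/5.
Compute ||v||^2 = v·v = 8.
Deficit = 8 − 24/5 = 16/5 ≥ 0, confirming Bessel's inequality. (The deficit equals ||v − Σ <v,e_j> e_j||^2, the squared distance from v to span{e_j}.)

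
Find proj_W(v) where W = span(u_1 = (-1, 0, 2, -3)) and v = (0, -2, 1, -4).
proj_W(v) = (-1, 0, 2, -3)

Set up U = [u_1 | ... | u_1] ∈ R^(4×1). The projector onto W = col(U) is P = U (U^T U)^(-1) U^T.
Compute U^T U =
  [14],
and U^T v = (14).
Solve U^T U · c = U^T v for the coefficients: c = (1). The projection is proj_W(v) = U c.
Check: (v - proj_W(v)) · u_1 = 0  (should be 0).
Result: proj_W(v) = (-1, 0, 2, -3).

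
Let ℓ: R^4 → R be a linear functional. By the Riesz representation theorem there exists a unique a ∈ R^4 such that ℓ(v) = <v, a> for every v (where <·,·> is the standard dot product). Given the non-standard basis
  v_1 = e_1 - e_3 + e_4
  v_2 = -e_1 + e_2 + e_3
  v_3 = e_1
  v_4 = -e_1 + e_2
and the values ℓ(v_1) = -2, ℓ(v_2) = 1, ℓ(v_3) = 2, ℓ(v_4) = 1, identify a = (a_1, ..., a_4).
a = (2, 3, 0, -4)

Write a = (a_1, ..., a_4) in the standard basis. For each basis vector v_i, ℓ(v_i) = <v_i, a> is a linear equation in the a_j's. Collect the n equations into a matrix system V a = ℓ, where row i of V is v_i (expressed in the standard basis). Since V is invertible (lower-triangular with 1s on the diagonal, up to permutation), solve by back-substitution:
  V =
[[1, 0, -1, 1],
 [-1, 1, 1, 0],
 [1, 0, 0, 0],
 [-1, 1, 0, 0]]
  V a = (-2, 1, 2, 1)
Solving gives a = (2, 3, 0, -4).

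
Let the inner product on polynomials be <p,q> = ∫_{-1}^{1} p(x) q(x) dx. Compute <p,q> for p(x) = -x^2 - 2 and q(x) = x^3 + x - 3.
<p,q> = 14

Expand the product: p(x)·q(x) = -x^5 - 3*x^3 + 3*x^2 - 2*x + 6.
∫_{-1}^{1} of each monomial x^k gives [2/(k+1) if k even, 0 if k odd]. Integrating term-by-term (or equivalently evaluating the antiderivative F(x) = -x^6/6 - 3*x^4/4 + x^3 - x^2 + 6*x at the endpoints):
  F(1) − F(−1) = 61/12 − (-107/12) = 14.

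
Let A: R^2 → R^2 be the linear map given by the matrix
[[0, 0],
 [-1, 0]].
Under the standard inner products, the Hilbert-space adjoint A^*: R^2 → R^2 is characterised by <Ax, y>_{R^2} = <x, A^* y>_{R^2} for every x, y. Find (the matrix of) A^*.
A^* = A^T =
[[0, -1],
 [0, 0]]

For real matrices with standard dot products, the defining identity <Ax, y> = <x, A^* y> gives (Ax)^T y = x^T (A^*) y, i.e. x^T A^T y = x^T (A^*) y. Since this holds for all x, y, we must have A^* = A^T. Therefore
A^* =
[[0, -1],
 [0, 0]].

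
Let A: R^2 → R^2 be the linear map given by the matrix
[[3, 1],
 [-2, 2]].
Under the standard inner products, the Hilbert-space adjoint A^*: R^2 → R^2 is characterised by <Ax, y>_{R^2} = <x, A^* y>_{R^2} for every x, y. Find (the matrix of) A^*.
A^* = A^T =
[[3, -2],
 [1, 2]]

For real matrices with standard dot products, the defining identity <Ax, y> = <x, A^* y> gives (Ax)^T y = x^T (A^*) y, i.e. x^T A^T y = x^T (A^*) y. Since this holds for all x, y, we must have A^* = A^T. Therefore
A^* =
[[3, -2],
 [1, 2]].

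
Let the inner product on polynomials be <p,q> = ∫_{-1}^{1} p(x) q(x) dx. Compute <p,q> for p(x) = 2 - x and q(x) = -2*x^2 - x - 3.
<p,q> = -14

Expand the product: p(x)·q(x) = 2*x^3 - 3*x^2 + x - 6.
∫_{-1}^{1} of each monomial x^k gives [2/(k+1) if k even, 0 if k odd]. Integrating term-by-term (or equivalently evaluating the antiderivative F(x) = x^4/2 - x^3 + x^2/2 - 6*x at the endpoints):
  F(1) − F(−1) = -6 − (8) = -14.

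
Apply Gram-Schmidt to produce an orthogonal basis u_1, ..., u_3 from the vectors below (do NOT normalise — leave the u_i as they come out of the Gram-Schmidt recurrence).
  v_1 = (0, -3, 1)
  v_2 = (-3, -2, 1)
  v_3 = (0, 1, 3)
Orthogonal basis:
  u_1 = (0, -3, 1)
  u_2 = (-3, 1/10, 3/10)
  u_3 = (30/91, 90/91, 270/91)

Apply the Gram-Schmidt recurrence
  u_1 = v_1
  u_i = v_i − Σ_{j<i} ((v_i · u_j) / (u_j · u_j)) · u_j.

Step by step this gives:
  u_1 = (0, -3, 1)
  u_2 = (-3, 1/10, 3/10)
  u_3 = (30/91, 90/91, 270/91)

Orthogonality check:
  u_2 · u_1 = 0 (should be 0)
  u_3 · u_1 = 0 (should be 0)
  u_3 · u_2 = 0 (should be 0)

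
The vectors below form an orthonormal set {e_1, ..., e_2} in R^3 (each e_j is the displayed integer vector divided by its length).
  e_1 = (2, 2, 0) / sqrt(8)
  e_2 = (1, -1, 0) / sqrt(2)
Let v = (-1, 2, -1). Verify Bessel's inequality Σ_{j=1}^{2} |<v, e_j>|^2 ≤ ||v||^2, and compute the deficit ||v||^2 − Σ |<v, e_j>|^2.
Σ |<v, e_j>|^2 = 5; ||v||^2 = 6; deficit = 1

Write each e_j = u_j / sqrt(<u_j, u_j>) where u_j is the displayed integer vector. Then <v, e_j> = <v, u_j> / sqrt(<u_j, u_j>), so |<v, e_j>|^2 = <v, u_j>^2 / <u_j, u_j>.
Coefficients: <v, e_1> = 2/sqrt(8), <v, e_2> = -3/sqrt(2).
Square and sum: Σ |<v, e_j>|^2 = 5.
Compute ||v||^2 = v·v = 6.
Deficit = 6 − 5 = 1 ≥ 0, confirming Bessel's inequality. (The deficit equals ||v − Σ <v,e_j> e_j||^2, the squared distance from v to span{e_j}.)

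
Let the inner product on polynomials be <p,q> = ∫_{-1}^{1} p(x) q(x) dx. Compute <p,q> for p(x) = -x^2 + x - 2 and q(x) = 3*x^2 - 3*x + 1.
<p,q> = -178/15

Expand the product: p(x)·q(x) = -3*x^4 + 6*x^3 - 10*x^2 + 7*x - 2.
∫_{-1}^{1} of each monomial x^k gives [2/(k+1) if k even, 0 if k odd]. Integrating term-by-term (or equivalently evaluating the antiderivative F(x) = -3*x^5/5 + 3*x^4/2 - 10*x^3/3 + 7*x^2/2 - 2*x at the endpoints):
  F(1) − F(−1) = -14/15 − (164/15) = -178/15.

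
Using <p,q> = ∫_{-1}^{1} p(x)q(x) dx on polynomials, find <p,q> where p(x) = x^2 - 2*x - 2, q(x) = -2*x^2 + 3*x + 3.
<p,q> = -182/15

Expand the product: p(x)·q(x) = -2*x^4 + 7*x^3 + x^2 - 12*x - 6.
∫_{-1}^{1} of each monomial x^k gives [2/(k+1) if k even, 0 if k odd]. Integrating term-by-term (or equivalently evaluating the antiderivative F(x) = -2*x^5/5 + 7*x^4/4 + x^3/3 - 6*x^2 - 6*x at the endpoints):
  F(1) − F(−1) = -619/60 − (109/60) = -182/15.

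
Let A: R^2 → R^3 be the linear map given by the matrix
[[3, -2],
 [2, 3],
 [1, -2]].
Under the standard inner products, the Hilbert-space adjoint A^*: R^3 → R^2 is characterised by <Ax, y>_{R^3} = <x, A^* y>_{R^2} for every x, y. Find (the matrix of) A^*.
A^* = A^T =
[[3, 2, 1],
 [-2, 3, -2]]

For real matrices with standard dot products, the defining identity <Ax, y> = <x, A^* y> gives (Ax)^T y = x^T (A^*) y, i.e. x^T A^T y = x^T (A^*) y. Since this holds for all x, y, we must have A^* = A^T. Therefore
A^* =
[[3, 2, 1],
 [-2, 3, -2]].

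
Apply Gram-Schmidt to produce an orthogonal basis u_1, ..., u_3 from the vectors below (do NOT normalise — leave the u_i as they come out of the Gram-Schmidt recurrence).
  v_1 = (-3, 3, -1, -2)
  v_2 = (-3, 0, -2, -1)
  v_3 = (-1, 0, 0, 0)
Orthogonal basis:
  u_1 = (-3, 3, -1, -2)
  u_2 = (-30/23, -39/23, -33/23, 3/23)
  u_3 = (-6/17, -1/17, 7/17, 4/17)

Apply the Gram-Schmidt recurrence
  u_1 = v_1
  u_i = v_i − Σ_{j<i} ((v_i · u_j) / (u_j · u_j)) · u_j.

Step by step this gives:
  u_1 = (-3, 3, -1, -2)
  u_2 = (-30/23, -39/23, -33/23, 3/23)
  u_3 = (-6/17, -1/17, 7/17, 4/17)

Orthogonality check:
  u_2 · u_1 = 0 (should be 0)
  u_3 · u_1 = 0 (should be 0)
  u_3 · u_2 = 0 (should be 0)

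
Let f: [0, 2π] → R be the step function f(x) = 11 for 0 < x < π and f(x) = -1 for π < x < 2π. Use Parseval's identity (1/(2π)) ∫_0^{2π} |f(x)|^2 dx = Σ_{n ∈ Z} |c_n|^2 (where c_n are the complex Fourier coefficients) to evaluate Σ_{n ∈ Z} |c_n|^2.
Σ |c_n|^2 = 61

Parseval equates the L^2 energy of f (normalised by 1/(2π)) with the ℓ^2 sum of its Fourier coefficients: (1/(2π)) ∫_0^{2π} |f|^2 = Σ |c_n|^2.
Compute the left side: (1/(2π)) [∫_0^π 11^2 dx + ∫_π^{2π} (-1)^2 dx] = (1/(2π)) · (121π + 1π) = (121 + 1)/2 = 61.
So Σ_{n ∈ Z} |c_n|^2 = 61.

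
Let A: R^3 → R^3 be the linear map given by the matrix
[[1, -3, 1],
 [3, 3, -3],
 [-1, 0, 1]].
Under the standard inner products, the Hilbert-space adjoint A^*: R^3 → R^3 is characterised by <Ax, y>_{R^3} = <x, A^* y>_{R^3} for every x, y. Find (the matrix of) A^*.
A^* = A^T =
[[1, 3, -1],
 [-3, 3, 0],
 [1, -3, 1]]

For real matrices with standard dot products, the defining identity <Ax, y> = <x, A^* y> gives (Ax)^T y = x^T (A^*) y, i.e. x^T A^T y = x^T (A^*) y. Since this holds for all x, y, we must have A^* = A^T. Therefore
A^* =
[[1, 3, -1],
 [-3, 3, 0],
 [1, -3, 1]].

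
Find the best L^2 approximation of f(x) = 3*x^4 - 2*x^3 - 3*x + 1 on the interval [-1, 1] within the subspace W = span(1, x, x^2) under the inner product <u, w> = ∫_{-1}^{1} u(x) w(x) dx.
g(x) = 18*x^2/7 - 21*x/5 + 26/35

The best approximation g ∈ W is the orthogonal projection of f onto W. Writing g = a_0 + a_1 x + a_2 x^2, the coefficients solve the normal equations G · a = b where
  G_{ij} = <φ_i, φ_j> and b_i = <f, φ_i>, with φ_0 = 1, φ_1 = x, φ_2 = x^2.
G =
  [2, 0, 2/3]
  [0, 2/3, 0]
  [2/3, 0, 2/5],
b = (16/5, -14/5, 32/21).
Solving gives a_0 = 26/35, a_1 = -21/5, a_2 = 18/7, so
  g(x) = 18*x^2/7 - 21*x/5 + 26/35.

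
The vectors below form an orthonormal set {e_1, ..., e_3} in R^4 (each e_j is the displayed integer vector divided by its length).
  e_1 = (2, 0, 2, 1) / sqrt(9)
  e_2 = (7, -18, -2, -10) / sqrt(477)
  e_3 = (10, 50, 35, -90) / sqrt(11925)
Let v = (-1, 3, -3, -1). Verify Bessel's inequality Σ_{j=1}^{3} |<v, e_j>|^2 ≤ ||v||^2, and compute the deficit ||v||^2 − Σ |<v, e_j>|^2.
Σ |<v, e_j>|^2 = 131/9; ||v||^2 = 20; deficit = 49/9

Write each e_j = u_j / sqrt(<u_j, u_j>) where u_j is the displayed integer vector. Then <v, e_j> = <v, u_j> / sqrt(<u_j, u_j>), so |<v, e_j>|^2 = <v, u_j>^2 / <u_j, u_j>.
Coefficients: <v, e_1> = -9/sqrt(9), <v, e_2> = -45/sqrt(477), <v, e_3> = 125/sqrt(11925).
Square and sum: Σ |<v, e_j>|^2 = 131/9.
Compute ||v||^2 = v·v = 20.
Deficit = 20 − 131/9 = 49/9 ≥ 0, confirming Bessel's inequality. (The deficit equals ||v − Σ <v,e_j> e_j||^2, the squared distance from v to span{e_j}.)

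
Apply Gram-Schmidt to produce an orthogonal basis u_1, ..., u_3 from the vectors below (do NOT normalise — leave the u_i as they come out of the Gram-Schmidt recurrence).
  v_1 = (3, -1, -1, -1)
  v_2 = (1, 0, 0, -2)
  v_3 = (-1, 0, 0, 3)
Orthogonal basis:
  u_1 = (3, -1, -1, -1)
  u_2 = (-1/4, 5/12, 5/12, -19/12)
  u_3 = (4/35, 1/7, 1/7, 2/35)

Apply the Gram-Schmidt recurrence
  u_1 = v_1
  u_i = v_i − Σ_{j<i} ((v_i · u_j) / (u_j · u_j)) · u_j.

Step by step this gives:
  u_1 = (3, -1, -1, -1)
  u_2 = (-1/4, 5/12, 5/12, -19/12)
  u_3 = (4/35, 1/7, 1/7, 2/35)

Orthogonality check:
  u_2 · u_1 = 0 (should be 0)
  u_3 · u_1 = 0 (should be 0)
  u_3 · u_2 = 0 (should be 0)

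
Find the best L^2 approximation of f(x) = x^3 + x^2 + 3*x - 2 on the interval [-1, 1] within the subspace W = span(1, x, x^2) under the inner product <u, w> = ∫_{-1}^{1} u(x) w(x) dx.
g(x) = x^2 + 18*x/5 - 2

The best approximation g ∈ W is the orthogonal projection of f onto W. Writing g = a_0 + a_1 x + a_2 x^2, the coefficients solve the normal equations G · a = b where
  G_{ij} = <φ_i, φ_j> and b_i = <f, φ_i>, with φ_0 = 1, φ_1 = x, φ_2 = x^2.
G =
  [2, 0, 2/3]
  [0, 2/3, 0]
  [2/3, 0, 2/5],
b = (-10/3, 12/5, -14/15).
Solving gives a_0 = -2, a_1 = 18/5, a_2 = 1, so
  g(x) = x^2 + 18*x/5 - 2.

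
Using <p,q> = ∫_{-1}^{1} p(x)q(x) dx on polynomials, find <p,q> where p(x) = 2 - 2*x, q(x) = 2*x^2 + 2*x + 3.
<p,q> = 12

Expand the product: p(x)·q(x) = -4*x^3 - 2*x + 6.
∫_{-1}^{1} of each monomial x^k gives [2/(k+1) if k even, 0 if k odd]. Integrating term-by-term (or equivalently evaluating the antiderivative F(x) = -x^4 - x^2 + 6*x at the endpoints):
  F(1) − F(−1) = 4 − (-8) = 12.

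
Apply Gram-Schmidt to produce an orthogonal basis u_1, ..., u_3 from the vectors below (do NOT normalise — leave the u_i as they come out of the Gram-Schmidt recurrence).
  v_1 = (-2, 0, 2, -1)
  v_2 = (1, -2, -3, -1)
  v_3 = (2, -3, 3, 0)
Orthogonal basis:
  u_1 = (-2, 0, 2, -1)
  u_2 = (-5/9, -2, -13/9, -16/9)
  u_3 = (213/86, -124/43, 227/86, 14/43)

Apply the Gram-Schmidt recurrence
  u_1 = v_1
  u_i = v_i − Σ_{j<i} ((v_i · u_j) / (u_j · u_j)) · u_j.

Step by step this gives:
  u_1 = (-2, 0, 2, -1)
  u_2 = (-5/9, -2, -13/9, -16/9)
  u_3 = (213/86, -124/43, 227/86, 14/43)

Orthogonality check:
  u_2 · u_1 = 0 (should be 0)
  u_3 · u_1 = 0 (should be 0)
  u_3 · u_2 = 0 (should be 0)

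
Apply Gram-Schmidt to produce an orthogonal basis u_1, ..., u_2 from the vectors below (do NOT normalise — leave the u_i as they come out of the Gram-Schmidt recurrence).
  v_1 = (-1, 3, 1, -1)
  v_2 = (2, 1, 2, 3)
Orthogonal basis:
  u_1 = (-1, 3, 1, -1)
  u_2 = (2, 1, 2, 3)

Apply the Gram-Schmidt recurrence
  u_1 = v_1
  u_i = v_i − Σ_{j<i} ((v_i · u_j) / (u_j · u_j)) · u_j.

Step by step this gives:
  u_1 = (-1, 3, 1, -1)
  u_2 = (2, 1, 2, 3)

Orthogonality check:
  u_2 · u_1 = 0 (should be 0)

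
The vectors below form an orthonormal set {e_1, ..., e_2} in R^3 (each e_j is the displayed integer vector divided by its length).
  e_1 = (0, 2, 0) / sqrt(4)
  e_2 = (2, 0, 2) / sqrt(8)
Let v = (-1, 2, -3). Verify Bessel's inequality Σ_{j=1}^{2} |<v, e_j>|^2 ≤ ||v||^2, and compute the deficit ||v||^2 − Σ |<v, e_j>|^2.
Σ |<v, e_j>|^2 = 12; ||v||^2 = 14; deficit = 2

Write each e_j = u_j / sqrt(<u_j, u_j>) where u_j is the displayed integer vector. Then <v, e_j> = <v, u_j> / sqrt(<u_j, u_j>), so |<v, e_j>|^2 = <v, u_j>^2 / <u_j, u_j>.
Coefficients: <v, e_1> = 4/sqrt(4), <v, e_2> = -8/sqrt(8).
Square and sum: Σ |<v, e_j>|^2 = 12.
Compute ||v||^2 = v·v = 14.
Deficit = 14 − 12 = 2 ≥ 0, confirming Bessel's inequality. (The deficit equals ||v − Σ <v,e_j> e_j||^2, the squared distance from v to span{e_j}.)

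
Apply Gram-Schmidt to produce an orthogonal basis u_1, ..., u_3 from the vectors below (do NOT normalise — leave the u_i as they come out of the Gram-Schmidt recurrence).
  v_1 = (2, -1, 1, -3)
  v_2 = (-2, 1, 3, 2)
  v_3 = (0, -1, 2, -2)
Orthogonal basis:
  u_1 = (2, -1, 1, -3)
  u_2 = (-14/15, 7/15, 53/15, 2/5)
  u_3 = (-83/103, -123/206, -19/206, -38/103)

Apply the Gram-Schmidt recurrence
  u_1 = v_1
  u_i = v_i − Σ_{j<i} ((v_i · u_j) / (u_j · u_j)) · u_j.

Step by step this gives:
  u_1 = (2, -1, 1, -3)
  u_2 = (-14/15, 7/15, 53/15, 2/5)
  u_3 = (-83/103, -123/206, -19/206, -38/103)

Orthogonality check:
  u_2 · u_1 = 0 (should be 0)
  u_3 · u_1 = 0 (should be 0)
  u_3 · u_2 = 0 (should be 0)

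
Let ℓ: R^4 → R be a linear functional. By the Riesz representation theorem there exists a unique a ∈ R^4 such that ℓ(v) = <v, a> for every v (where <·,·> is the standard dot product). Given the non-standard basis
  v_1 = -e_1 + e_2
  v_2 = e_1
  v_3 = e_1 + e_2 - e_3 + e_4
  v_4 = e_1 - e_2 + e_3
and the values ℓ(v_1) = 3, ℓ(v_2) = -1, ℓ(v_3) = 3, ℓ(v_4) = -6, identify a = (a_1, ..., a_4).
a = (-1, 2, -3, -1)

Write a = (a_1, ..., a_4) in the standard basis. For each basis vector v_i, ℓ(v_i) = <v_i, a> is a linear equation in the a_j's. Collect the n equations into a matrix system V a = ℓ, where row i of V is v_i (expressed in the standard basis). Since V is invertible (lower-triangular with 1s on the diagonal, up to permutation), solve by back-substitution:
  V =
[[-1, 1, 0, 0],
 [1, 0, 0, 0],
 [1, 1, -1, 1],
 [1, -1, 1, 0]]
  V a = (3, -1, 3, -6)
Solving gives a = (-1, 2, -3, -1).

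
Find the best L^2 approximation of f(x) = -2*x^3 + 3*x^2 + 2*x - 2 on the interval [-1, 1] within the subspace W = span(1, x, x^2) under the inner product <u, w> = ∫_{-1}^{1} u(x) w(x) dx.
g(x) = 3*x^2 + 4*x/5 - 2

The best approximation g ∈ W is the orthogonal projection of f onto W. Writing g = a_0 + a_1 x + a_2 x^2, the coefficients solve the normal equations G · a = b where
  G_{ij} = <φ_i, φ_j> and b_i = <f, φ_i>, with φ_0 = 1, φ_1 = x, φ_2 = x^2.
G =
  [2, 0, 2/3]
  [0, 2/3, 0]
  [2/3, 0, 2/5],
b = (-2, 8/15, -2/15).
Solving gives a_0 = -2, a_1 = 4/5, a_2 = 3, so
  g(x) = 3*x^2 + 4*x/5 - 2.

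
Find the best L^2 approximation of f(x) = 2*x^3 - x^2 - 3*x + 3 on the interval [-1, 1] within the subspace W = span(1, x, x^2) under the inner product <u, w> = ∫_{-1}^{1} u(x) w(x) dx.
g(x) = -x^2 - 9*x/5 + 3

The best approximation g ∈ W is the orthogonal projection of f onto W. Writing g = a_0 + a_1 x + a_2 x^2, the coefficients solve the normal equations G · a = b where
  G_{ij} = <φ_i, φ_j> and b_i = <f, φ_i>, with φ_0 = 1, φ_1 = x, φ_2 = x^2.
G =
  [2, 0, 2/3]
  [0, 2/3, 0]
  [2/3, 0, 2/5],
b = (16/3, -6/5, 8/5).
Solving gives a_0 = 3, a_1 = -9/5, a_2 = -1, so
  g(x) = -x^2 - 9*x/5 + 3.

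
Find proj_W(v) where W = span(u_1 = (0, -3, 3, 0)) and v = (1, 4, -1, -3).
proj_W(v) = (0, 5/2, -5/2, 0)

Set up U = [u_1 | ... | u_1] ∈ R^(4×1). The projector onto W = col(U) is P = U (U^T U)^(-1) U^T.
Compute U^T U =
  [18],
and U^T v = (-15).
Solve U^T U · c = U^T v for the coefficients: c = (-5/6). The projection is proj_W(v) = U c.
Check: (v - proj_W(v)) · u_1 = 0  (should be 0).
Result: proj_W(v) = (0, 5/2, -5/2, 0).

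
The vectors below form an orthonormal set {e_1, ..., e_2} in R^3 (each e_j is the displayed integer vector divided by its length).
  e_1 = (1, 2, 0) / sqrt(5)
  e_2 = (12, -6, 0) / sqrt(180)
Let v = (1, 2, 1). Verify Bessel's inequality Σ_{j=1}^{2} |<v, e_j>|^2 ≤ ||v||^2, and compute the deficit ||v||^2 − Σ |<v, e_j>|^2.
Σ |<v, e_j>|^2 = 5; ||v||^2 = 6; deficit = 1

Write each e_j = u_j / sqrt(<u_j, u_j>) where u_j is the displayed integer vector. Then <v, e_j> = <v, u_j> / sqrt(<u_j, u_j>), so |<v, e_j>|^2 = <v, u_j>^2 / <u_j, u_j>.
Coefficients: <v, e_1> = 5/sqrt(5), <v, e_2> = 0/sqrt(180).
Square and sum: Σ |<v, e_j>|^2 = 5.
Compute ||v||^2 = v·v = 6.
Deficit = 6 − 5 = 1 ≥ 0, confirming Bessel's inequality. (The deficit equals ||v − Σ <v,e_j> e_j||^2, the squared distance from v to span{e_j}.)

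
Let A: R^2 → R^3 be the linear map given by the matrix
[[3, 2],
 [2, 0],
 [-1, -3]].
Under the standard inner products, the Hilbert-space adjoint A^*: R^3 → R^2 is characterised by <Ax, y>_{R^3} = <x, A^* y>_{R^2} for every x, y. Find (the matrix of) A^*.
A^* = A^T =
[[3, 2, -1],
 [2, 0, -3]]

For real matrices with standard dot products, the defining identity <Ax, y> = <x, A^* y> gives (Ax)^T y = x^T (A^*) y, i.e. x^T A^T y = x^T (A^*) y. Since this holds for all x, y, we must have A^* = A^T. Therefore
A^* =
[[3, 2, -1],
 [2, 0, -3]].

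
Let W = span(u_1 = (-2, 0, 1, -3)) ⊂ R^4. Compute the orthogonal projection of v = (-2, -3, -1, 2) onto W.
proj_W(v) = (3/7, 0, -3/14, 9/14)

Set up U = [u_1 | ... | u_1] ∈ R^(4×1). The projector onto W = col(U) is P = U (U^T U)^(-1) U^T.
Compute U^T U =
  [14],
and U^T v = (-3).
Solve U^T U · c = U^T v for the coefficients: c = (-3/14). The projection is proj_W(v) = U c.
Check: (v - proj_W(v)) · u_1 = 0  (should be 0).
Result: proj_W(v) = (3/7, 0, -3/14, 9/14).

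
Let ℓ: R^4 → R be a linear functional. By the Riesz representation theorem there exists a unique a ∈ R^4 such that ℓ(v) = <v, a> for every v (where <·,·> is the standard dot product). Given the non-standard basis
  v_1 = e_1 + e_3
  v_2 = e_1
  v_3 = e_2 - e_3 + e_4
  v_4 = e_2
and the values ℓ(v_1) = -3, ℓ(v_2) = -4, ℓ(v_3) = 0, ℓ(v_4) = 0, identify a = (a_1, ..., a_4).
a = (-4, 0, 1, 1)

Write a = (a_1, ..., a_4) in the standard basis. For each basis vector v_i, ℓ(v_i) = <v_i, a> is a linear equation in the a_j's. Collect the n equations into a matrix system V a = ℓ, where row i of V is v_i (expressed in the standard basis). Since V is invertible (lower-triangular with 1s on the diagonal, up to permutation), solve by back-substitution:
  V =
[[1, 0, 1, 0],
 [1, 0, 0, 0],
 [0, 1, -1, 1],
 [0, 1, 0, 0]]
  V a = (-3, -4, 0, 0)
Solving gives a = (-4, 0, 1, 1).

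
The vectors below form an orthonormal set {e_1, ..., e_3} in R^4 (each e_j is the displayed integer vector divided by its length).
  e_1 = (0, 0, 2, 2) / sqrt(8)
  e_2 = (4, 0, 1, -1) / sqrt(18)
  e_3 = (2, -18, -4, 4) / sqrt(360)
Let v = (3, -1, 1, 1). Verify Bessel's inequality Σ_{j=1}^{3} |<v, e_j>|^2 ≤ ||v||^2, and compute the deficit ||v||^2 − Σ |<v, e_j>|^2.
Σ |<v, e_j>|^2 = 58/5; ||v||^2 = 12; deficit = 2/5

Write each e_j = u_j / sqrt(<u_j, u_j>) where u_j is the displayed integer vector. Then <v, e_j> = <v, u_j> / sqrt(<u_j, u_j>), so |<v, e_j>|^2 = <v, u_j>^2 / <u_j, u_j>.
Coefficients: <v, e_1> = 4/sqrt(8), <v, e_2> = 12/sqrt(18), <v, e_3> = 24/sqrt(360).
Square and sum: Σ |<v, e_j>|^2 = 58/5.
Compute ||v||^2 = v·v = 12.
Deficit = 12 − 58/5 = 2/5 ≥ 0, confirming Bessel's inequality. (The deficit equals ||v − Σ <v,e_j> e_j||^2, the squared distance from v to span{e_j}.)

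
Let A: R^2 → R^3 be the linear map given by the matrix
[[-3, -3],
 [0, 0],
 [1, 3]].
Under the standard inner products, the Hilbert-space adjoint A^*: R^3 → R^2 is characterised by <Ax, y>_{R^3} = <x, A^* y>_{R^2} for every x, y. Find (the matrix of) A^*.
A^* = A^T =
[[-3, 0, 1],
 [-3, 0, 3]]

For real matrices with standard dot products, the defining identity <Ax, y> = <x, A^* y> gives (Ax)^T y = x^T (A^*) y, i.e. x^T A^T y = x^T (A^*) y. Since this holds for all x, y, we must have A^* = A^T. Therefore
A^* =
[[-3, 0, 1],
 [-3, 0, 3]].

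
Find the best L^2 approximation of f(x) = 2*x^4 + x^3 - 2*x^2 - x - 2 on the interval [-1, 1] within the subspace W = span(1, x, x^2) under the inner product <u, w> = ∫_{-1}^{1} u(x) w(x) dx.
g(x) = -2*x^2/7 - 2*x/5 - 76/35

The best approximation g ∈ W is the orthogonal projection of f onto W. Writing g = a_0 + a_1 x + a_2 x^2, the coefficients solve the normal equations G · a = b where
  G_{ij} = <φ_i, φ_j> and b_i = <f, φ_i>, with φ_0 = 1, φ_1 = x, φ_2 = x^2.
G =
  [2, 0, 2/3]
  [0, 2/3, 0]
  [2/3, 0, 2/5],
b = (-68/15, -4/15, -164/105).
Solving gives a_0 = -76/35, a_1 = -2/5, a_2 = -2/7, so
  g(x) = -2*x^2/7 - 2*x/5 - 76/35.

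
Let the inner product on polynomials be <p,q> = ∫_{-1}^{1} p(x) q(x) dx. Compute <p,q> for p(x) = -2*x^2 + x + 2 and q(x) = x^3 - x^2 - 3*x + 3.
<p,q> = 88/15

Expand the product: p(x)·q(x) = -2*x^5 + 3*x^4 + 7*x^3 - 11*x^2 - 3*x + 6.
∫_{-1}^{1} of each monomial x^k gives [2/(k+1) if k even, 0 if k odd]. Integrating term-by-term (or equivalently evaluating the antiderivative F(x) = -x^6/3 + 3*x^5/5 + 7*x^4/4 - 11*x^3/3 - 3*x^2/2 + 6*x at the endpoints):
  F(1) − F(−1) = 57/20 − (-181/60) = 88/15.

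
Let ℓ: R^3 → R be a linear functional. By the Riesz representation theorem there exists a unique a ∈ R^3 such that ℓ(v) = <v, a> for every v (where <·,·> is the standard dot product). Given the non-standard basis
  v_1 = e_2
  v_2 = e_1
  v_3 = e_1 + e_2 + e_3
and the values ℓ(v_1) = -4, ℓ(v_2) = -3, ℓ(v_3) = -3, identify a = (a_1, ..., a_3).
a = (-3, -4, 4)

Write a = (a_1, ..., a_3) in the standard basis. For each basis vector v_i, ℓ(v_i) = <v_i, a> is a linear equation in the a_j's. Collect the n equations into a matrix system V a = ℓ, where row i of V is v_i (expressed in the standard basis). Since V is invertible (lower-triangular with 1s on the diagonal, up to permutation), solve by back-substitution:
  V =
[[0, 1, 0],
 [1, 0, 0],
 [1, 1, 1]]
  V a = (-4, -3, -3)
Solving gives a = (-3, -4, 4).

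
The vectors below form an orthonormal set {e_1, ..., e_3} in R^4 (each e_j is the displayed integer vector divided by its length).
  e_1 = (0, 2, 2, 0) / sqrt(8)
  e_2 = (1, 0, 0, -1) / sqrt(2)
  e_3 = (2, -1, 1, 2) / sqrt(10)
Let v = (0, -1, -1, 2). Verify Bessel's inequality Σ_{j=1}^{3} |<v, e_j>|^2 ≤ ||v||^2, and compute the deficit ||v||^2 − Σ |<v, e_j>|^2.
Σ |<v, e_j>|^2 = 28/5; ||v||^2 = 6; deficit = 2/5

Write each e_j = u_j / sqrt(<u_j, u_j>) where u_j is the displayed integer vector. Then <v, e_j> = <v, u_j> / sqrt(<u_j, u_j>), so |<v, e_j>|^2 = <v, u_j>^2 / <u_j, u_j>.
Coefficients: <v, e_1> = -4/sqrt(8), <v, e_2> = -2/sqrt(2), <v, e_3> = 4/sqrt(10).
Square and sum: Σ |<v, e_j>|^2 = 28/5.
Compute ||v||^2 = v·v = 6.
Deficit = 6 − 28/5 = 2/5 ≥ 0, confirming Bessel's inequality. (The deficit equals ||v − Σ <v,e_j> e_j||^2, the squared distance from v to span{e_j}.)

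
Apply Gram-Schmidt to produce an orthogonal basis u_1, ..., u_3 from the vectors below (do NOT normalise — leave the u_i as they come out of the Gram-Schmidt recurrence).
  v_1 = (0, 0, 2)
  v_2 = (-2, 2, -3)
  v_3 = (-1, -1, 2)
Orthogonal basis:
  u_1 = (0, 0, 2)
  u_2 = (-2, 2, 0)
  u_3 = (-1, -1, 0)

Apply the Gram-Schmidt recurrence
  u_1 = v_1
  u_i = v_i − Σ_{j<i} ((v_i · u_j) / (u_j · u_j)) · u_j.

Step by step this gives:
  u_1 = (0, 0, 2)
  u_2 = (-2, 2, 0)
  u_3 = (-1, -1, 0)

Orthogonality check:
  u_2 · u_1 = 0 (should be 0)
  u_3 · u_1 = 0 (should be 0)
  u_3 · u_2 = 0 (should be 0)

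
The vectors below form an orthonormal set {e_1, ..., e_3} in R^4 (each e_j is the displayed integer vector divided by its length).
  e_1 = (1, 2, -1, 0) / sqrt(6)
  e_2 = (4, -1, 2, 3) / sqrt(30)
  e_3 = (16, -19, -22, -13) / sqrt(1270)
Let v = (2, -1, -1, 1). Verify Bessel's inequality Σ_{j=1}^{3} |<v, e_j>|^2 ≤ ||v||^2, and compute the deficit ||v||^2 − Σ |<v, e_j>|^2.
Σ |<v, e_j>|^2 = 1609/254; ||v||^2 = 7; deficit = 169/254

Write each e_j = u_j / sqrt(<u_j, u_j>) where u_j is the displayed integer vector. Then <v, e_j> = <v, u_j> / sqrt(<u_j, u_j>), so |<v, e_j>|^2 = <v, u_j>^2 / <u_j, u_j>.
Coefficients: <v, e_1> = 1/sqrt(6), <v, e_2> = 10/sqrt(30), <v, e_3> = 60/sqrt(1270).
Square and sum: Σ |<v, e_j>|^2 = 1609/254.
Compute ||v||^2 = v·v = 7.
Deficit = 7 − 1609/254 = 169/254 ≥ 0, confirming Bessel's inequality. (The deficit equals ||v − Σ <v,e_j> e_j||^2, the squared distance from v to span{e_j}.)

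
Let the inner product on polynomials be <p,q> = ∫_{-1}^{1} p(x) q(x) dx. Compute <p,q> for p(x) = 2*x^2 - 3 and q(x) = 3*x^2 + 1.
<p,q> = -124/15

Expand the product: p(x)·q(x) = 6*x^4 - 7*x^2 - 3.
∫_{-1}^{1} of each monomial x^k gives [2/(k+1) if k even, 0 if k odd]. Integrating term-by-term (or equivalently evaluating the antiderivative F(x) = 6*x^5/5 - 7*x^3/3 - 3*x at the endpoints):
  F(1) − F(−1) = -62/15 − (62/15) = -124/15.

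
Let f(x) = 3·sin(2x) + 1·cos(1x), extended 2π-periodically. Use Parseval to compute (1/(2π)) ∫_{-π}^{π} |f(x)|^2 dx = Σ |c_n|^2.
Σ |c_n|^2 = 5

Expand |f|^2 and use orthogonality of {sin(nx), cos(mx)} on [-π, π]:
  ∫_{-π}^{π} sin(nx)^2 dx = π, ∫ cos(mx)^2 dx = π, and cross terms integrate to 0.
So ∫_{-π}^{π} f(x)^2 dx = 3^2 · π + 1^2 · π = (9 + 1)π.
Divide by 2π: (9 + 1)/2 = 5.
By Parseval, this equals Σ |c_n|^2.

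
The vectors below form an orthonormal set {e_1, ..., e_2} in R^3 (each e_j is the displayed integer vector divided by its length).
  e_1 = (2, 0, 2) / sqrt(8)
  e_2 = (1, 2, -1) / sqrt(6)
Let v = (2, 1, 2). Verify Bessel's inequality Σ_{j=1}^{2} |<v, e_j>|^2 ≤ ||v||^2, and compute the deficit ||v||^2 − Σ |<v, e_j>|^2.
Σ |<v, e_j>|^2 = 26/3; ||v||^2 = 9; deficit = 1/3

Write each e_j = u_j / sqrt(<u_j, u_j>) where u_j is the displayed integer vector. Then <v, e_j> = <v, u_j> / sqrt(<u_j, u_j>), so |<v, e_j>|^2 = <v, u_j>^2 / <u_j, u_j>.
Coefficients: <v, e_1> = 8/sqrt(8), <v, e_2> = 2/sqrt(6).
Square and sum: Σ |<v, e_j>|^2 = 26/3.
Compute ||v||^2 = v·v = 9.
Deficit = 9 − 26/3 = 1/3 ≥ 0, confirming Bessel's inequality. (The deficit equals ||v − Σ <v,e_j> e_j||^2, the squared distance from v to span{e_j}.)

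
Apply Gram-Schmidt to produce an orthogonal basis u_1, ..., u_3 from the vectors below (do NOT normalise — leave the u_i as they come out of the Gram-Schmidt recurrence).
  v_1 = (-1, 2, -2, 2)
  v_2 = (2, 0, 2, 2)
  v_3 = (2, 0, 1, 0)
Orthogonal basis:
  u_1 = (-1, 2, -2, 2)
  u_2 = (24/13, 4/13, 22/13, 30/13)
  u_3 = (16/19, 9/19, -15/38, -17/38)

Apply the Gram-Schmidt recurrence
  u_1 = v_1
  u_i = v_i − Σ_{j<i} ((v_i · u_j) / (u_j · u_j)) · u_j.

Step by step this gives:
  u_1 = (-1, 2, -2, 2)
  u_2 = (24/13, 4/13, 22/13, 30/13)
  u_3 = (16/19, 9/19, -15/38, -17/38)

Orthogonality check:
  u_2 · u_1 = 0 (should be 0)
  u_3 · u_1 = 0 (should be 0)
  u_3 · u_2 = 0 (should be 0)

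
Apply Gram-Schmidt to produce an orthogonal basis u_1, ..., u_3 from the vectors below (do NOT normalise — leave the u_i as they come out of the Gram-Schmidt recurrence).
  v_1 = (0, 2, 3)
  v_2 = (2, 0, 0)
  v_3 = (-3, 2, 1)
Orthogonal basis:
  u_1 = (0, 2, 3)
  u_2 = (2, 0, 0)
  u_3 = (0, 12/13, -8/13)

Apply the Gram-Schmidt recurrence
  u_1 = v_1
  u_i = v_i − Σ_{j<i} ((v_i · u_j) / (u_j · u_j)) · u_j.

Step by step this gives:
  u_1 = (0, 2, 3)
  u_2 = (2, 0, 0)
  u_3 = (0, 12/13, -8/13)

Orthogonality check:
  u_2 · u_1 = 0 (should be 0)
  u_3 · u_1 = 0 (should be 0)
  u_3 · u_2 = 0 (should be 0)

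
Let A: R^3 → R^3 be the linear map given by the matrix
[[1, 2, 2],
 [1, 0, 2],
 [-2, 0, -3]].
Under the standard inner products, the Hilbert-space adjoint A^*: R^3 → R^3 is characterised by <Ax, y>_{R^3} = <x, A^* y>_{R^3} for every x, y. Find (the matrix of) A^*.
A^* = A^T =
[[1, 1, -2],
 [2, 0, 0],
 [2, 2, -3]]

For real matrices with standard dot products, the defining identity <Ax, y> = <x, A^* y> gives (Ax)^T y = x^T (A^*) y, i.e. x^T A^T y = x^T (A^*) y. Since this holds for all x, y, we must have A^* = A^T. Therefore
A^* =
[[1, 1, -2],
 [2, 0, 0],
 [2, 2, -3]].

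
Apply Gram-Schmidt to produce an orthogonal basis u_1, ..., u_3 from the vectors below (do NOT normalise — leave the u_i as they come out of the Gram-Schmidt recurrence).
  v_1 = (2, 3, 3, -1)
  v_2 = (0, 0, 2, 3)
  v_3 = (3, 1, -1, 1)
Orthogonal basis:
  u_1 = (2, 3, 3, -1)
  u_2 = (-6/23, -9/23, 37/23, 72/23)
  u_3 = (373/145, 52/145, -246/145, 164/145)

Apply the Gram-Schmidt recurrence
  u_1 = v_1
  u_i = v_i − Σ_{j<i} ((v_i · u_j) / (u_j · u_j)) · u_j.

Step by step this gives:
  u_1 = (2, 3, 3, -1)
  u_2 = (-6/23, -9/23, 37/23, 72/23)
  u_3 = (373/145, 52/145, -246/145, 164/145)

Orthogonality check:
  u_2 · u_1 = 0 (should be 0)
  u_3 · u_1 = 0 (should be 0)
  u_3 · u_2 = 0 (should be 0)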